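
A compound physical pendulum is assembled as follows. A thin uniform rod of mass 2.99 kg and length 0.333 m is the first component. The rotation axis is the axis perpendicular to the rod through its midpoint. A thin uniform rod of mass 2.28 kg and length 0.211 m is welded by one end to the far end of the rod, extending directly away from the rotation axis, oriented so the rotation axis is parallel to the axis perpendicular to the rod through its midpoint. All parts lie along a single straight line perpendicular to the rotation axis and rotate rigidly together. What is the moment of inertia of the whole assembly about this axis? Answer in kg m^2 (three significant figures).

Thin rod: I_cm = (1/12)ML² = (1/12)(2.99)(0.333)² = 0.02763 kg m^2; axis through the centre, so I = 0.02763 kg m^2.
Thin rod: I_cm = (1/12)ML² = (1/12)(2.28)(0.211)² = 0.008459 kg m^2; centre at d = 0.1665 + 0.1055 = 0.272 m, so I = I_cm + Md² gives I = 0.008459 + (2.28)(0.272)² = 0.17714 kg m^2.
Total I = 0.02763 + 0.17714 = 0.20477 kg m^2.

0.205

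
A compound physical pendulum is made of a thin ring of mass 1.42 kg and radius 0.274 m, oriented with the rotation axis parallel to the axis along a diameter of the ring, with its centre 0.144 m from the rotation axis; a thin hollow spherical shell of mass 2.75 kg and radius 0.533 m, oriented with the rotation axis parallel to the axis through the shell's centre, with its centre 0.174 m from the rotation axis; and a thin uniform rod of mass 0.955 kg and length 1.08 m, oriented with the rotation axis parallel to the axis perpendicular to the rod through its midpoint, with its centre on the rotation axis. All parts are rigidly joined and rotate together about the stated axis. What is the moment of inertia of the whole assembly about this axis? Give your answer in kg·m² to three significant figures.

0.780

Thin ring: I_cm = (1/2)MR² = (1/2)(1.42)(0.274)² = 0.053304 kg·m²; centre at d = 0.144 m, so the parallel axis theorem gives I = 0.053304 + (1.42)(0.144)² = 0.082749 kg·m².
Spherical shell: I_cm = (2/3)MR² = (2/3)(2.75)(0.533)² = 0.52083 kg·m²; centre at d = 0.174 m, so the parallel axis theorem gives I = 0.52083 + (2.75)(0.174)² = 0.60409 kg·m².
Thin rod: I_cm = (1/12)ML² = (1/12)(0.955)(1.08)² = 0.092826 kg·m²; axis through the centre, so I = 0.092826 kg·m².
Total I = 0.082749 + 0.60409 + 0.092826 = 0.77966 kg·m².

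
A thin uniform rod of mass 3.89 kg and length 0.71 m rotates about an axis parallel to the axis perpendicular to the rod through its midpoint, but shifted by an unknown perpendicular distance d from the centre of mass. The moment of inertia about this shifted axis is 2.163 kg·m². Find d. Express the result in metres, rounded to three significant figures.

0.717

About the centre-of-mass axis, I_cm = (1/12)ML² = (1/12)(3.89)(0.71)² = 0.16341 kg·m².
Parallel axis theorem: I = I_cm + Md², so Md² = 2.163 − 0.16341 = 1.9996 kg·m².
d = √(1.9996 / 3.89) = 0.71696 m.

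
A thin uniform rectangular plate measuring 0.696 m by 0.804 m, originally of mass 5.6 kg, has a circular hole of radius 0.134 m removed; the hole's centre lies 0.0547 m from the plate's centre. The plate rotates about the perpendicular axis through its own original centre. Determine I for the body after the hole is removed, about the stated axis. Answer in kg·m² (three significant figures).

0.521

Unpierced body about its centre: I₀ = (1/12)M(a²+b²) = (1/12)(5.6)[(0.696)² + (0.804)²] = 0.52772 kg·m².
The removed disk has mass m = M·πr²/(ab) = (5.6)·π(0.134)²/(0.696·0.804) = 0.56452 kg (same uniform areal density).
Its moment of inertia about the rotation axis (parallel-axis theorem): I_hole = (1/2)mr² + md² = (1/2)(0.56452)(0.134)² + (0.56452)(0.0547)² = 0.0067574 kg·m².
Treating the hole as negative mass, I = I₀ − I_hole = 0.52772 − 0.0067574 = 0.52096 kg·m².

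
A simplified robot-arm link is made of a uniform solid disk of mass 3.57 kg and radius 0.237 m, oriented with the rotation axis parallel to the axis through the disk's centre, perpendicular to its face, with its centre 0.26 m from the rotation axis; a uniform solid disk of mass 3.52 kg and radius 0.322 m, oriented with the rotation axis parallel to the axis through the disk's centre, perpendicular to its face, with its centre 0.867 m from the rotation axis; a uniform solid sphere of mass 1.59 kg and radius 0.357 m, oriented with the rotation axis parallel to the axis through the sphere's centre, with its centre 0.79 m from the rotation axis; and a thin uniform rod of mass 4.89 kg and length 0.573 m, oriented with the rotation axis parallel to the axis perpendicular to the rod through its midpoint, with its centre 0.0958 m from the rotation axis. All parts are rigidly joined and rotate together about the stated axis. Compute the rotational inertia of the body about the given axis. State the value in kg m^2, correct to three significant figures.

Solid disk: I_cm = (1/2)MR² = (1/2)(3.57)(0.237)² = 0.10026 kg m^2; centre at d = 0.26 m, so the parallel axis theorem gives I = 0.10026 + (3.57)(0.26)² = 0.34159 kg m^2.
Solid disk: I_cm = (1/2)MR² = (1/2)(3.52)(0.322)² = 0.18248 kg m^2; centre at d = 0.867 m, so the parallel axis theorem gives I = 0.18248 + (3.52)(0.867)² = 2.8284 kg m^2.
Solid sphere: I_cm = (2/5)MR² = (2/5)(1.59)(0.357)² = 0.081058 kg m^2; centre at d = 0.79 m, so the parallel axis theorem gives I = 0.081058 + (1.59)(0.79)² = 1.0734 kg m^2.
Thin rod: I_cm = (1/12)ML² = (1/12)(4.89)(0.573)² = 0.13379 kg m^2; centre at d = 0.0958 m, so the parallel axis theorem gives I = 0.13379 + (4.89)(0.0958)² = 0.17867 kg m^2.
Total I = 0.34159 + 2.8284 + 1.0734 + 0.17867 = 4.4221 kg m^2.

4.42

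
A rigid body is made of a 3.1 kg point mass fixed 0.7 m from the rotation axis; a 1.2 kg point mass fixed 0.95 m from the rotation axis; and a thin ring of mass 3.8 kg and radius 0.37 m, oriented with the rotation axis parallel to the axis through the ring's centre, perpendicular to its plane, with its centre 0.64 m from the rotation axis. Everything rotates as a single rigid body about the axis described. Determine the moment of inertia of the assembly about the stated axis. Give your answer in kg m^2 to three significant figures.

Point mass: I_cm = 0; centre at d = 0.7 m, so the parallel axis theorem gives I = 0 + (3.1)(0.7)² = 1.519 kg m^2.
Point mass: I_cm = 0; centre at d = 0.95 m, so the parallel axis theorem gives I = 0 + (1.2)(0.95)² = 1.083 kg m^2.
Thin ring: I_cm = MR² = (3.8)(0.37)² = 0.52022 kg m^2; centre at d = 0.64 m, so the parallel axis theorem gives I = 0.52022 + (3.8)(0.64)² = 2.0767 kg m^2.
Total I = 1.519 + 1.083 + 2.0767 = 4.6787 kg m^2.

4.68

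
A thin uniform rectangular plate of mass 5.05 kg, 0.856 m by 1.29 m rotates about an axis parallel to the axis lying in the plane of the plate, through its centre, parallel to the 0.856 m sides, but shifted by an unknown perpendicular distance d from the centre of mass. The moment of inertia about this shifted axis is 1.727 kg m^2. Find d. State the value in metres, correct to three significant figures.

0.451

About the centre-of-mass axis, I_cm = (1/12)Mb² = (1/12)(5.05)(1.29)² = 0.70031 kg m^2.
Parallel axis theorem: I = I_cm + Md², so Md² = 1.727 − 0.70031 = 1.0267 kg m^2.
d = √(1.0267 / 5.05) = 0.45089 m.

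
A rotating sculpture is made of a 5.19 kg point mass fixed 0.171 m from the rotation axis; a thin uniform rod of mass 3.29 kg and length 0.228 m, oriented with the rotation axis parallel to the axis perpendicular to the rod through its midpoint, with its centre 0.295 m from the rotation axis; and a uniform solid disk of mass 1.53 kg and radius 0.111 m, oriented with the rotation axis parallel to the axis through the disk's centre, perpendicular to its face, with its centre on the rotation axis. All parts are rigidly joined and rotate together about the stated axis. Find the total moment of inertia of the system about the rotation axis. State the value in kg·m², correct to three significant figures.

Point mass: I_cm = 0; centre at d = 0.171 m, so I = I_cm + Md² gives I = 0 + (5.19)(0.171)² = 0.15176 kg·m².
Thin rod: I_cm = (1/12)ML² = (1/12)(3.29)(0.228)² = 0.014252 kg·m²; centre at d = 0.295 m, so I = I_cm + Md² gives I = 0.014252 + (3.29)(0.295)² = 0.30056 kg·m².
Solid disk: I_cm = (1/2)MR² = (1/2)(1.53)(0.111)² = 0.0094256 kg·m²; axis through the centre, so I = 0.0094256 kg·m².
Total I = 0.15176 + 0.30056 + 0.0094256 = 0.46175 kg·m².

0.462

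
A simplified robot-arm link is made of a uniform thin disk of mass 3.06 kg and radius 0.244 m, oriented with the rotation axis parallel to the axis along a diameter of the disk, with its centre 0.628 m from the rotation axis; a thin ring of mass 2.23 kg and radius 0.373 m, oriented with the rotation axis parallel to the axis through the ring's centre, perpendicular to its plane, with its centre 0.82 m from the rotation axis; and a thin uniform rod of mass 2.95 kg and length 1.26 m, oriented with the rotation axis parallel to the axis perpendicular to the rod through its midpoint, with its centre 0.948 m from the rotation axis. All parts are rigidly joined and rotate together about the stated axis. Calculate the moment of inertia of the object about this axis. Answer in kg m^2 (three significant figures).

Thin disk: I_cm = (1/4)MR² = (1/4)(3.06)(0.244)² = 0.045545 kg m^2; centre at d = 0.628 m, so the parallel axis theorem gives I = 0.045545 + (3.06)(0.628)² = 1.2524 kg m^2.
Thin ring: I_cm = MR² = (2.23)(0.373)² = 0.31026 kg m^2; centre at d = 0.82 m, so the parallel axis theorem gives I = 0.31026 + (2.23)(0.82)² = 1.8097 kg m^2.
Thin rod: I_cm = (1/12)ML² = (1/12)(2.95)(1.26)² = 0.39029 kg m^2; centre at d = 0.948 m, so the parallel axis theorem gives I = 0.39029 + (2.95)(0.948)² = 3.0415 kg m^2.
Total I = 1.2524 + 1.8097 + 3.0415 = 6.1035 kg m^2.

6.10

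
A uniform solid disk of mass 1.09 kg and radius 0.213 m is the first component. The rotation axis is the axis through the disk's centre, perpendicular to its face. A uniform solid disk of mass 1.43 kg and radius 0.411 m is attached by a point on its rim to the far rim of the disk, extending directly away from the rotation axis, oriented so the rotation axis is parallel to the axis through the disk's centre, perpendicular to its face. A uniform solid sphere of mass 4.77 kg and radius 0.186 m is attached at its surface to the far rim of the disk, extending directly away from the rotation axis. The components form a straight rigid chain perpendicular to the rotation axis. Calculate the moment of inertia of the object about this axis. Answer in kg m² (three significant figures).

7.88

Solid disk: I_cm = (1/2)MR² = (1/2)(1.09)(0.213)² = 0.024726 kg m²; axis through the centre, so I = 0.024726 kg m².
Solid disk: I_cm = (1/2)MR² = (1/2)(1.43)(0.411)² = 0.12078 kg m²; centre at d = 0.213 + 0.411 = 0.624 m, so the parallel axis theorem gives I = 0.12078 + (1.43)(0.624)² = 0.67759 kg m².
Solid sphere: I_cm = (2/5)MR² = (2/5)(4.77)(0.186)² = 0.066009 kg m²; centre at d = 0.213 + 0.411 + 0.411 + 0.186 = 1.221 m, so the parallel axis theorem gives I = 0.066009 + (4.77)(1.221)² = 7.1773 kg m².
Total I = 0.024726 + 0.67759 + 7.1773 = 7.8796 kg m².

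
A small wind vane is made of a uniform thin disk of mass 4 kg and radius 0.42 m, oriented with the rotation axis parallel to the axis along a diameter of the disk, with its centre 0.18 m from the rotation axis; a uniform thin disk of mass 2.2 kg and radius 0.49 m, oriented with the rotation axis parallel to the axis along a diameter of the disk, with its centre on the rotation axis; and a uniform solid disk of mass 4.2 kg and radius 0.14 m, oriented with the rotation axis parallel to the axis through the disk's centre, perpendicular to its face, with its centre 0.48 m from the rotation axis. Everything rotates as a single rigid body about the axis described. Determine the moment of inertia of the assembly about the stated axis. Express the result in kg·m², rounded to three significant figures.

Thin disk: I_cm = (1/4)MR² = (1/4)(4)(0.42)² = 0.1764 kg·m²; centre at d = 0.18 m, so I = I_cm + Md² gives I = 0.1764 + (4)(0.18)² = 0.306 kg·m².
Thin disk: I_cm = (1/4)MR² = (1/4)(2.2)(0.49)² = 0.13206 kg·m²; axis through the centre, so I = 0.13206 kg·m².
Solid disk: I_cm = (1/2)MR² = (1/2)(4.2)(0.14)² = 0.04116 kg·m²; centre at d = 0.48 m, so I = I_cm + Md² gives I = 0.04116 + (4.2)(0.48)² = 1.0088 kg·m².
Total I = 0.306 + 0.13206 + 1.0088 = 1.4469 kg·m².

1.45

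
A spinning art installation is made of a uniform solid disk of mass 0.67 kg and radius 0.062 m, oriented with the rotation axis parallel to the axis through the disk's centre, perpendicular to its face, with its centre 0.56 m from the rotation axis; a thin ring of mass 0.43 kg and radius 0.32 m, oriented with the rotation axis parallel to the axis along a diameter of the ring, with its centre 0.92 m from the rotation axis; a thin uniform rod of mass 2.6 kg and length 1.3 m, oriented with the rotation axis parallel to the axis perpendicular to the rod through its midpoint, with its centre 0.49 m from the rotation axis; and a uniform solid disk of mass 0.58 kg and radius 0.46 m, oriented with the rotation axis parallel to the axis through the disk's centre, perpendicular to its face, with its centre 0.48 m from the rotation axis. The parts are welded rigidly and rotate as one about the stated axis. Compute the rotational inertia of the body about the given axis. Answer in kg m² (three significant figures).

Solid disk: I_cm = (1/2)MR² = (1/2)(0.67)(0.062)² = 0.0012877 kg m²; centre at d = 0.56 m, so I = I_cm + Md² gives I = 0.0012877 + (0.67)(0.56)² = 0.2114 kg m².
Thin ring: I_cm = (1/2)MR² = (1/2)(0.43)(0.32)² = 0.022016 kg m²; centre at d = 0.92 m, so I = I_cm + Md² gives I = 0.022016 + (0.43)(0.92)² = 0.38597 kg m².
Thin rod: I_cm = (1/12)ML² = (1/12)(2.6)(1.3)² = 0.36617 kg m²; centre at d = 0.49 m, so I = I_cm + Md² gives I = 0.36617 + (2.6)(0.49)² = 0.99043 kg m².
Solid disk: I_cm = (1/2)MR² = (1/2)(0.58)(0.46)² = 0.061364 kg m²; centre at d = 0.48 m, so I = I_cm + Md² gives I = 0.061364 + (0.58)(0.48)² = 0.195 kg m².
Total I = 0.2114 + 0.38597 + 0.99043 + 0.195 = 1.7828 kg m².

1.78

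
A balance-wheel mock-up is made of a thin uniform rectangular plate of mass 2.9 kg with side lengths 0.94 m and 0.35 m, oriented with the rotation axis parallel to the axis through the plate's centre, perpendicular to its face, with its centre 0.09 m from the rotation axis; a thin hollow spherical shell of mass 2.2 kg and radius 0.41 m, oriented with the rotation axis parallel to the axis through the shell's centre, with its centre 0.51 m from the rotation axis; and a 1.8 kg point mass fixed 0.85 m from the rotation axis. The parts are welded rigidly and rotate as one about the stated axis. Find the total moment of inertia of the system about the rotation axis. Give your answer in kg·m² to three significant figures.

Rectangular plate: I_cm = (1/12)M(a²+b²) = (1/12)(2.9)[(0.94)² + (0.35)²] = 0.24314 kg·m²; centre at d = 0.09 m, so the parallel axis theorem gives I = 0.24314 + (2.9)(0.09)² = 0.26663 kg·m².
Spherical shell: I_cm = (2/3)MR² = (2/3)(2.2)(0.41)² = 0.24655 kg·m²; centre at d = 0.51 m, so the parallel axis theorem gives I = 0.24655 + (2.2)(0.51)² = 0.81877 kg·m².
Point mass: I_cm = 0; centre at d = 0.85 m, so the parallel axis theorem gives I = 0 + (1.8)(0.85)² = 1.3005 kg·m².
Total I = 0.26663 + 0.81877 + 1.3005 = 2.3859 kg·m².

2.39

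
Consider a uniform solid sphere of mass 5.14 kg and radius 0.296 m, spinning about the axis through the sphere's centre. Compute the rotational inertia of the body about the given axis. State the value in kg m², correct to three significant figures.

I_cm = (2/5)MR² = (2/5)(5.14)(0.296)² = 0.18014 kg m²; axis through the centre, so I = 0.18014 kg m².

0.180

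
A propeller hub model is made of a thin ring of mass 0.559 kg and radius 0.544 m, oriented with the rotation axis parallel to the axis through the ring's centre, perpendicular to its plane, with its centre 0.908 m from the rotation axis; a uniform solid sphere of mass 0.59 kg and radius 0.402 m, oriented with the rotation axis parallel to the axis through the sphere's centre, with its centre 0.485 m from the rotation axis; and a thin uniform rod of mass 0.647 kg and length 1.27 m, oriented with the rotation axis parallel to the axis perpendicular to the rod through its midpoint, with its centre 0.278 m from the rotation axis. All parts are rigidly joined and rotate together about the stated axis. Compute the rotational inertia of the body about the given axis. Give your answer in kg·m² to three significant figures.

Thin ring: I_cm = MR² = (0.559)(0.544)² = 0.16543 kg·m²; centre at d = 0.908 m, so I = I_cm + Md² gives I = 0.16543 + (0.559)(0.908)² = 0.6263 kg·m².
Solid sphere: I_cm = (2/5)MR² = (2/5)(0.59)(0.402)² = 0.038139 kg·m²; centre at d = 0.485 m, so I = I_cm + Md² gives I = 0.038139 + (0.59)(0.485)² = 0.17692 kg·m².
Thin rod: I_cm = (1/12)ML² = (1/12)(0.647)(1.27)² = 0.086962 kg·m²; centre at d = 0.278 m, so I = I_cm + Md² gives I = 0.086962 + (0.647)(0.278)² = 0.13696 kg·m².
Total I = 0.6263 + 0.17692 + 0.13696 = 0.94019 kg·m².

0.940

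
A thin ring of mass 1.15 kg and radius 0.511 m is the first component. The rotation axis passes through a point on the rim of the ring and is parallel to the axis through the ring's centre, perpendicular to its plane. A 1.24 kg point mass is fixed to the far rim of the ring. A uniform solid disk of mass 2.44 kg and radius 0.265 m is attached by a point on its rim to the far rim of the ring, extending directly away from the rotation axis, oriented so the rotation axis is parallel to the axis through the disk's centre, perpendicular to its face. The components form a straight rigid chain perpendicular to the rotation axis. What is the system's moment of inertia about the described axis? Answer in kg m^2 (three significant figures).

Thin ring: I_cm = MR² = (1.15)(0.511)² = 0.30029 kg m^2; centre at d = 0.511 m, so the parallel axis theorem gives I = 0.30029 + (1.15)(0.511)² = 0.60058 kg m^2.
Point mass: I_cm = 0; centre at d = 0.511 + 0.511 = 1.022 m, so the parallel axis theorem gives I = 0 + (1.24)(1.022)² = 1.2952 kg m^2.
Solid disk: I_cm = (1/2)MR² = (1/2)(2.44)(0.265)² = 0.085675 kg m^2; centre at d = 0.511 + 0.511 + 0.265 = 1.287 m, so the parallel axis theorem gives I = 0.085675 + (2.44)(1.287)² = 4.1272 kg m^2.
Total I = 0.60058 + 1.2952 + 4.1272 = 6.023 kg m^2.

6.02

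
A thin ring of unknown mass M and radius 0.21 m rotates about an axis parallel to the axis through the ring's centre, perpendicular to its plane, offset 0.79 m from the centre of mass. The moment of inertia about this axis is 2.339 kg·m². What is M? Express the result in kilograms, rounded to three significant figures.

I = I_cm + Md² = MR² + Md² = M·[1·(0.21)² + (0.79)²] = M·0.6682.
So M = 2.339 / 0.6682 = 3.5004 kg.

3.50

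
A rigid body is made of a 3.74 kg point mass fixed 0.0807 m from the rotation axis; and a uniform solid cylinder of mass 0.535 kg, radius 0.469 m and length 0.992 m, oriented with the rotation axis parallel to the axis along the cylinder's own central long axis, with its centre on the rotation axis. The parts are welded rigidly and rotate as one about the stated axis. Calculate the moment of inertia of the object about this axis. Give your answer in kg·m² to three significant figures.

Point mass: I_cm = 0; centre at d = 0.0807 m, so I = I_cm + Md² gives I = 0 + (3.74)(0.0807)² = 0.024357 kg·m².
Solid cylinder: I_cm = (1/2)MR² = (1/2)(0.535)(0.469)² = 0.05884 kg·m²; axis through the centre, so I = 0.05884 kg·m².
Total I = 0.024357 + 0.05884 = 0.083196 kg·m².

0.0832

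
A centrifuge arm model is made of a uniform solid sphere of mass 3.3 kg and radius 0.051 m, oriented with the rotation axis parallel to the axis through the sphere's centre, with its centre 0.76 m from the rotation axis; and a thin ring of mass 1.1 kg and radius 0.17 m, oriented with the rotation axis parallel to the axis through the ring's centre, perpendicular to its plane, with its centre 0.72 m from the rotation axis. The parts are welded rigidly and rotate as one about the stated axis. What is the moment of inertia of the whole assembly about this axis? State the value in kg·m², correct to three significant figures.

2.51

Solid sphere: I_cm = (2/5)MR² = (2/5)(3.3)(0.051)² = 0.0034333 kg·m²; centre at d = 0.76 m, so I = I_cm + Md² gives I = 0.0034333 + (3.3)(0.76)² = 1.9095 kg·m².
Thin ring: I_cm = MR² = (1.1)(0.17)² = 0.03179 kg·m²; centre at d = 0.72 m, so I = I_cm + Md² gives I = 0.03179 + (1.1)(0.72)² = 0.60203 kg·m².
Total I = 1.9095 + 0.60203 = 2.5115 kg·m².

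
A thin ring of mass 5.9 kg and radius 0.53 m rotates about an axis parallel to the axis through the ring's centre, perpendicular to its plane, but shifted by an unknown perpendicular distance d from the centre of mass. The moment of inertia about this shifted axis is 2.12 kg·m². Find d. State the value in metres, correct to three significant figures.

0.280

About the centre-of-mass axis, I_cm = MR² = (5.9)(0.53)² = 1.6573 kg·m².
Parallel axis theorem: I = I_cm + Md², so Md² = 2.12 − 1.6573 = 0.46269 kg·m².
d = √(0.46269 / 5.9) = 0.28004 m.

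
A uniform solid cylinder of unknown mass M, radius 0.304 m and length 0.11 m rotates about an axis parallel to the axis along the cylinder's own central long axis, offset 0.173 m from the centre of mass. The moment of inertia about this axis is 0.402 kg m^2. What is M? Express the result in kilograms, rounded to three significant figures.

I = I_cm + Md² = (1/2)MR² + Md² = M·[0.5·(0.304)² + (0.173)²] = M·0.076137.
So M = 0.402 / 0.076137 = 5.28 kg.

5.28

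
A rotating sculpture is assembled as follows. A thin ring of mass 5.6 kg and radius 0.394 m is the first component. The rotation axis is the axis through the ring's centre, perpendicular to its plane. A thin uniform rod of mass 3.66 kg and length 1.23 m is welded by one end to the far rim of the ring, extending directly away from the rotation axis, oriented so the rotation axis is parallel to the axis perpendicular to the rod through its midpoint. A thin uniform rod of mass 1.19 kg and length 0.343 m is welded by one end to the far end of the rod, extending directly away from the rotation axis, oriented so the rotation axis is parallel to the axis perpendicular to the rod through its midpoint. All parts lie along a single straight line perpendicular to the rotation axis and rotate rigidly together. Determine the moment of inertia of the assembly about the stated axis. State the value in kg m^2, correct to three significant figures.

8.90

Thin ring: I_cm = MR² = (5.6)(0.394)² = 0.86932 kg m^2; axis through the centre, so I = 0.86932 kg m^2.
Thin rod: I_cm = (1/12)ML² = (1/12)(3.66)(1.23)² = 0.46143 kg m^2; centre at d = 0.394 + 0.615 = 1.009 m, so the parallel axis theorem gives I = 0.46143 + (3.66)(1.009)² = 4.1876 kg m^2.
Thin rod: I_cm = (1/12)ML² = (1/12)(1.19)(0.343)² = 0.011667 kg m^2; centre at d = 0.394 + 0.615 + 0.615 + 0.1715 = 1.7955 m, so the parallel axis theorem gives I = 0.011667 + (1.19)(1.7955)² = 3.848 kg m^2.
Total I = 0.86932 + 4.1876 + 3.848 = 8.9049 kg m^2.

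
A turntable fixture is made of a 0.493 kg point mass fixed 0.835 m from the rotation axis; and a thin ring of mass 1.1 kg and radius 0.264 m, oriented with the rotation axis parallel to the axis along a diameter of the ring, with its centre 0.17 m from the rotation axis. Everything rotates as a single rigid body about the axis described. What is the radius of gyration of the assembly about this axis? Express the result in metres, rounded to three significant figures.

0.510

Point mass: I_cm = 0; centre at d = 0.835 m, so the parallel axis theorem gives I = 0 + (0.493)(0.835)² = 0.34373 kg m^2.
Thin ring: I_cm = (1/2)MR² = (1/2)(1.1)(0.264)² = 0.038333 kg m^2; centre at d = 0.17 m, so the parallel axis theorem gives I = 0.038333 + (1.1)(0.17)² = 0.070123 kg m^2.
Total I = 0.41385 kg m^2; total mass M = 1.593 kg.
k = √(I/M) = √(0.41385/1.593) = 0.5097 m.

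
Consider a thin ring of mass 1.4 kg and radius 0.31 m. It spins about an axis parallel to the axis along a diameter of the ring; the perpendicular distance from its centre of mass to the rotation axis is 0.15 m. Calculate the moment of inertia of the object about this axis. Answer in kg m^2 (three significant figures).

0.0988

I_cm = (1/2)MR² = (1/2)(1.4)(0.31)² = 0.06727 kg m^2; centre at d = 0.15 m, so I = I_cm + Md² gives I = 0.06727 + (1.4)(0.15)² = 0.09877 kg m^2.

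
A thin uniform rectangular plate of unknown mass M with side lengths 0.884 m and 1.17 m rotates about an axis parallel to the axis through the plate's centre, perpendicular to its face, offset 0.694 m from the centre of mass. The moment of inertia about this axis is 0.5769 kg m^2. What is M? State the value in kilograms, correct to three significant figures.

I = I_cm + Md² = (1/12)M(a²+b²) + Md² = M·[0.0833333·[(0.884)² + (1.17)²] + (0.694)²] = M·0.66083.
So M = 0.5769 / 0.66083 = 0.87299 kg.

0.873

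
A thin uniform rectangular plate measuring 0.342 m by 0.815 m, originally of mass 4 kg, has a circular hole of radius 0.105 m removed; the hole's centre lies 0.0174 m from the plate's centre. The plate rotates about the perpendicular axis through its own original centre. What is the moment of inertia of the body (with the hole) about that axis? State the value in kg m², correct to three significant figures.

Unpierced body about its centre: I₀ = (1/12)M(a²+b²) = (1/12)(4)[(0.342)² + (0.815)²] = 0.2604 kg m².
The removed disk has mass m = M·πr²/(ab) = (4)·π(0.105)²/(0.342·0.815) = 0.49706 kg (same uniform areal density).
Its moment of inertia about the rotation axis (parallel-axis theorem): I_hole = (1/2)mr² + md² = (1/2)(0.49706)(0.105)² + (0.49706)(0.0174)² = 0.0028905 kg m².
Treating the hole as negative mass, I = I₀ − I_hole = 0.2604 − 0.0028905 = 0.25751 kg m².

0.258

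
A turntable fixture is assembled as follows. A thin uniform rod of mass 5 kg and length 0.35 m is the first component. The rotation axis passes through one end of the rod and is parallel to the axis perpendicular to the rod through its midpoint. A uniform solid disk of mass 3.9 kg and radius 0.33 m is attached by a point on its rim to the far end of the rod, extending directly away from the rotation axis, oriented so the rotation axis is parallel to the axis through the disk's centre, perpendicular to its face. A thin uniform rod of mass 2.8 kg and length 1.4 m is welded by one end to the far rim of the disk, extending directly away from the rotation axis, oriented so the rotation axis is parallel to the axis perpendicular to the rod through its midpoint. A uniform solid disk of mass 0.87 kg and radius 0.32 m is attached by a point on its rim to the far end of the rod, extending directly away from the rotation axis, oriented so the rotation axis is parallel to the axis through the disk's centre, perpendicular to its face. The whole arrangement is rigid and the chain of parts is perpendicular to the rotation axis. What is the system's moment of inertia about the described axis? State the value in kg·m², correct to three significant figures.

Thin rod: I_cm = (1/12)ML² = (1/12)(5)(0.35)² = 0.051042 kg·m²; centre at d = 0.175 m, so I = I_cm + Md² gives I = 0.051042 + (5)(0.175)² = 0.20417 kg·m².
Solid disk: I_cm = (1/2)MR² = (1/2)(3.9)(0.33)² = 0.21236 kg·m²; centre at d = 0.175 + 0.175 + 0.33 = 0.68 m, so I = I_cm + Md² gives I = 0.21236 + (3.9)(0.68)² = 2.0157 kg·m².
Thin rod: I_cm = (1/12)ML² = (1/12)(2.8)(1.4)² = 0.45733 kg·m²; centre at d = 0.175 + 0.175 + 0.33 + 0.33 + 0.7 = 1.71 m, so I = I_cm + Md² gives I = 0.45733 + (2.8)(1.71)² = 8.6448 kg·m².
Solid disk: I_cm = (1/2)MR² = (1/2)(0.87)(0.32)² = 0.044544 kg·m²; centre at d = 0.175 + 0.175 + 0.33 + 0.33 + 0.7 + 0.7 + 0.32 = 2.73 m, so I = I_cm + Md² gives I = 0.044544 + (0.87)(2.73)² = 6.5286 kg·m².
Total I = 0.20417 + 2.0157 + 8.6448 + 6.5286 = 17.393 kg·m².

17.4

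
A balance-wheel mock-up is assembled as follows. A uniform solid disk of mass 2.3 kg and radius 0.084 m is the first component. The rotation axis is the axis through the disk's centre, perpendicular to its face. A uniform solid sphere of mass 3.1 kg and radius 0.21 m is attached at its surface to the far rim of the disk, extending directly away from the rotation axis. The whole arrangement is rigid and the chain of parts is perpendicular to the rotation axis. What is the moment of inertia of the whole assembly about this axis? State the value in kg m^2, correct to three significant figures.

0.331

Solid disk: I_cm = (1/2)MR² = (1/2)(2.3)(0.084)² = 0.0081144 kg m^2; axis through the centre, so I = 0.0081144 kg m^2.
Solid sphere: I_cm = (2/5)MR² = (2/5)(3.1)(0.21)² = 0.054684 kg m^2; centre at d = 0.084 + 0.21 = 0.294 m, so I = I_cm + Md² gives I = 0.054684 + (3.1)(0.294)² = 0.32264 kg m^2.
Total I = 0.0081144 + 0.32264 = 0.33075 kg m^2.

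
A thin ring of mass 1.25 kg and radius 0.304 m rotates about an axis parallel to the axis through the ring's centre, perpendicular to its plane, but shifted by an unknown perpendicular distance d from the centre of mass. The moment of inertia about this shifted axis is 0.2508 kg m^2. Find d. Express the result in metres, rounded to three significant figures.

About the centre-of-mass axis, I_cm = MR² = (1.25)(0.304)² = 0.11552 kg m^2.
Parallel axis theorem: I = I_cm + Md², so Md² = 0.2508 − 0.11552 = 0.13528 kg m^2.
d = √(0.13528 / 1.25) = 0.32897 m.

0.329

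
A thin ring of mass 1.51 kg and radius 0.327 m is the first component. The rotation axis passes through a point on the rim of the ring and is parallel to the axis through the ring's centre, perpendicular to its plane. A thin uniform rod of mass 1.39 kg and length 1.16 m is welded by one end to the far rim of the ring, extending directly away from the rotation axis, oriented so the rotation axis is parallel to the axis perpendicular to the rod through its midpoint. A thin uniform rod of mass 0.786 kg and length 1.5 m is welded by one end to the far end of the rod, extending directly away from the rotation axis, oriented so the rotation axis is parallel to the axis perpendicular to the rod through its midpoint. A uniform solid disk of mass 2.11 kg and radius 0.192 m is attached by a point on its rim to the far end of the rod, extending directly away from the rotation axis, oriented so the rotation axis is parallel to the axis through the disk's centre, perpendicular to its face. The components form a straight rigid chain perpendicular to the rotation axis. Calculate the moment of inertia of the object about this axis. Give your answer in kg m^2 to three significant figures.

Thin ring: I_cm = MR² = (1.51)(0.327)² = 0.16146 kg m^2; centre at d = 0.327 m, so I = I_cm + Md² gives I = 0.16146 + (1.51)(0.327)² = 0.32293 kg m^2.
Thin rod: I_cm = (1/12)ML² = (1/12)(1.39)(1.16)² = 0.15587 kg m^2; centre at d = 0.327 + 0.327 + 0.58 = 1.234 m, so I = I_cm + Md² gives I = 0.15587 + (1.39)(1.234)² = 2.2725 kg m^2.
Thin rod: I_cm = (1/12)ML² = (1/12)(0.786)(1.5)² = 0.14738 kg m^2; centre at d = 0.327 + 0.327 + 0.58 + 0.58 + 0.75 = 2.564 m, so I = I_cm + Md² gives I = 0.14738 + (0.786)(2.564)² = 5.3146 kg m^2.
Solid disk: I_cm = (1/2)MR² = (1/2)(2.11)(0.192)² = 0.038892 kg m^2; centre at d = 0.327 + 0.327 + 0.58 + 0.58 + 0.75 + 0.75 + 0.192 = 3.506 m, so I = I_cm + Md² gives I = 0.038892 + (2.11)(3.506)² = 25.975 kg m^2.
Total I = 0.32293 + 2.2725 + 5.3146 + 25.975 = 33.885 kg m^2.

33.9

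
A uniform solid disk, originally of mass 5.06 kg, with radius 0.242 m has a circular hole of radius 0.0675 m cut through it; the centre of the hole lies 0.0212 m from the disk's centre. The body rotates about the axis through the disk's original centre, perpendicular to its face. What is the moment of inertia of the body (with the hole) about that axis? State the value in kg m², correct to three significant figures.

0.147

Unpierced body about its centre: I₀ = (1/2)MR² = (1/2)(5.06)(0.242)² = 0.14817 kg m².
The removed disk has mass m = M·(r/R)² = (5.06)(0.0675/0.242)² = 0.39367 kg (same uniform areal density).
Its moment of inertia about the rotation axis (parallel-axis theorem): I_hole = (1/2)mr² + md² = (1/2)(0.39367)(0.0675)² + (0.39367)(0.0212)² = 0.0010737 kg m².
Treating the hole as negative mass, I = I₀ − I_hole = 0.14817 − 0.0010737 = 0.14709 kg m².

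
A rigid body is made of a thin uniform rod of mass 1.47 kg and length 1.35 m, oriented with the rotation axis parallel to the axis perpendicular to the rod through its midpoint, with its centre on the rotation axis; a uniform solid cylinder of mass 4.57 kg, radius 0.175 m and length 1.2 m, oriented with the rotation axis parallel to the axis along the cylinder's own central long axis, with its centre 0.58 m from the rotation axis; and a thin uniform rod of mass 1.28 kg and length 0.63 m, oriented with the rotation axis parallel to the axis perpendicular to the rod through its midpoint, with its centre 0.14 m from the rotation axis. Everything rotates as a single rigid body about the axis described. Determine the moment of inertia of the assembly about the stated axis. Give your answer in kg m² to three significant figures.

1.90

Thin rod: I_cm = (1/12)ML² = (1/12)(1.47)(1.35)² = 0.22326 kg m²; axis through the centre, so I = 0.22326 kg m².
Solid cylinder: I_cm = (1/2)MR² = (1/2)(4.57)(0.175)² = 0.069978 kg m²; centre at d = 0.58 m, so the parallel axis theorem gives I = 0.069978 + (4.57)(0.58)² = 1.6073 kg m².
Thin rod: I_cm = (1/12)ML² = (1/12)(1.28)(0.63)² = 0.042336 kg m²; centre at d = 0.14 m, so the parallel axis theorem gives I = 0.042336 + (1.28)(0.14)² = 0.067424 kg m².
Total I = 0.22326 + 1.6073 + 0.067424 = 1.898 kg m².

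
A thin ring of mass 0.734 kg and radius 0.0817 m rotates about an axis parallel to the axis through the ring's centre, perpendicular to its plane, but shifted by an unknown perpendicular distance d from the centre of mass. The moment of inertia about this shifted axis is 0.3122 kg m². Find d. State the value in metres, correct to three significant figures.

About the centre-of-mass axis, I_cm = MR² = (0.734)(0.0817)² = 0.0048994 kg m².
Parallel axis theorem: I = I_cm + Md², so Md² = 0.3122 − 0.0048994 = 0.3073 kg m².
d = √(0.3073 / 0.734) = 0.64704 m.

0.647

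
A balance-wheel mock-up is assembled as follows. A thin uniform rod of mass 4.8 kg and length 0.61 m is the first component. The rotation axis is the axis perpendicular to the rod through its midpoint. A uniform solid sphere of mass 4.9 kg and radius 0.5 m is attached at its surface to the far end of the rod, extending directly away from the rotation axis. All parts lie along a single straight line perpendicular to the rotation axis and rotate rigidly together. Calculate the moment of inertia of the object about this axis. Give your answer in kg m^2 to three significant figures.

Thin rod: I_cm = (1/12)ML² = (1/12)(4.8)(0.61)² = 0.14884 kg m^2; axis through the centre, so I = 0.14884 kg m^2.
Solid sphere: I_cm = (2/5)MR² = (2/5)(4.9)(0.5)² = 0.49 kg m^2; centre at d = 0.305 + 0.5 = 0.805 m, so I = I_cm + Md² gives I = 0.49 + (4.9)(0.805)² = 3.6653 kg m^2.
Total I = 0.14884 + 3.6653 = 3.8142 kg m^2.

3.81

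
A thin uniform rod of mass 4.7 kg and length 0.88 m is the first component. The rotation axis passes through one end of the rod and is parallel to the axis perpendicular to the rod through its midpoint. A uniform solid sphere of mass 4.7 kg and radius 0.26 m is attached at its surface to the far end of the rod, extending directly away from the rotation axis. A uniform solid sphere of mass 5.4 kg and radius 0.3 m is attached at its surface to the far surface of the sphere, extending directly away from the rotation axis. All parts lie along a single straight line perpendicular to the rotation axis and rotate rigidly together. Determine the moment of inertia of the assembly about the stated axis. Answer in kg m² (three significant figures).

23.2

Thin rod: I_cm = (1/12)ML² = (1/12)(4.7)(0.88)² = 0.30331 kg m²; centre at d = 0.44 m, so the parallel axis theorem gives I = 0.30331 + (4.7)(0.44)² = 1.2132 kg m².
Solid sphere: I_cm = (2/5)MR² = (2/5)(4.7)(0.26)² = 0.12709 kg m²; centre at d = 0.44 + 0.44 + 0.26 = 1.14 m, so the parallel axis theorem gives I = 0.12709 + (4.7)(1.14)² = 6.2352 kg m².
Solid sphere: I_cm = (2/5)MR² = (2/5)(5.4)(0.3)² = 0.1944 kg m²; centre at d = 0.44 + 0.44 + 0.26 + 0.26 + 0.3 = 1.7 m, so the parallel axis theorem gives I = 0.1944 + (5.4)(1.7)² = 15.8 kg m².
Total I = 1.2132 + 6.2352 + 15.8 = 23.249 kg m².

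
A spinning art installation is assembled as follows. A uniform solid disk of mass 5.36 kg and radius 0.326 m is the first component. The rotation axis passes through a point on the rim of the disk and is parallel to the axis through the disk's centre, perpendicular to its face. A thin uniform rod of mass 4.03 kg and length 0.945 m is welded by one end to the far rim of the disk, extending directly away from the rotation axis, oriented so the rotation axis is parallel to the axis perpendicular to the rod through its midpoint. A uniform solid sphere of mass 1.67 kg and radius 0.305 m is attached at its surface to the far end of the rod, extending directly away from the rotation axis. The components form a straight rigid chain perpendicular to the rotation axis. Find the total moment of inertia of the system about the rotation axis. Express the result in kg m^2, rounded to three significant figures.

Solid disk: I_cm = (1/2)MR² = (1/2)(5.36)(0.326)² = 0.28482 kg m^2; centre at d = 0.326 m, so the parallel axis theorem gives I = 0.28482 + (5.36)(0.326)² = 0.85446 kg m^2.
Thin rod: I_cm = (1/12)ML² = (1/12)(4.03)(0.945)² = 0.29991 kg m^2; centre at d = 0.326 + 0.326 + 0.4725 = 1.1245 m, so the parallel axis theorem gives I = 0.29991 + (4.03)(1.1245)² = 5.3958 kg m^2.
Solid sphere: I_cm = (2/5)MR² = (2/5)(1.67)(0.305)² = 0.062141 kg m^2; centre at d = 0.326 + 0.326 + 0.4725 + 0.4725 + 0.305 = 1.902 m, so the parallel axis theorem gives I = 0.062141 + (1.67)(1.902)² = 6.1035 kg m^2.
Total I = 0.85446 + 5.3958 + 6.1035 = 12.354 kg m^2.

12.4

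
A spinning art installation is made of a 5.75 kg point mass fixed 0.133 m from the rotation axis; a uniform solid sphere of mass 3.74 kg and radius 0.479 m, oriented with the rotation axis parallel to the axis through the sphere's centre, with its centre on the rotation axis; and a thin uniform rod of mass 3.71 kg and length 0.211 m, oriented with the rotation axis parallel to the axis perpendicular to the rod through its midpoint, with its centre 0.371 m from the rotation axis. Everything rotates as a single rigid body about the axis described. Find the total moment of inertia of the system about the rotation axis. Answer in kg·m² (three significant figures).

0.969

Point mass: I_cm = 0; centre at d = 0.133 m, so the parallel axis theorem gives I = 0 + (5.75)(0.133)² = 0.10171 kg·m².
Solid sphere: I_cm = (2/5)MR² = (2/5)(3.74)(0.479)² = 0.34324 kg·m²; axis through the centre, so I = 0.34324 kg·m².
Thin rod: I_cm = (1/12)ML² = (1/12)(3.71)(0.211)² = 0.013764 kg·m²; centre at d = 0.371 m, so the parallel axis theorem gives I = 0.013764 + (3.71)(0.371)² = 0.52441 kg·m².
Total I = 0.10171 + 0.34324 + 0.52441 = 0.96937 kg·m².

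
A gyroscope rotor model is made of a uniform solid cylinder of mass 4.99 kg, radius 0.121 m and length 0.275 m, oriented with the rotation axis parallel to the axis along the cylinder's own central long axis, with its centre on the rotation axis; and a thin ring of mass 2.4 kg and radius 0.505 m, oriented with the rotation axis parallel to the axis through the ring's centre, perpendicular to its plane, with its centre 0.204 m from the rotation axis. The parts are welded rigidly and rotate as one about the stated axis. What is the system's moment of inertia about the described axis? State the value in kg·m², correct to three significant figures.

0.748

Solid cylinder: I_cm = (1/2)MR² = (1/2)(4.99)(0.121)² = 0.036529 kg·m²; axis through the centre, so I = 0.036529 kg·m².
Thin ring: I_cm = MR² = (2.4)(0.505)² = 0.61206 kg·m²; centre at d = 0.204 m, so I = I_cm + Md² gives I = 0.61206 + (2.4)(0.204)² = 0.71194 kg·m².
Total I = 0.036529 + 0.71194 = 0.74847 kg·m².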